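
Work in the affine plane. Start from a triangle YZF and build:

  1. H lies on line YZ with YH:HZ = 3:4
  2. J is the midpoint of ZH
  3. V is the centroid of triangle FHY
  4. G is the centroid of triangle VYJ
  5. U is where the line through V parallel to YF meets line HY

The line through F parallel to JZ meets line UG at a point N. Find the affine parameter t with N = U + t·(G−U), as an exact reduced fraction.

t = 9

Choose coordinates Y = (0, 0), Z = (1, 0), F = (0, 1).
1. H lies on line YZ with YH:HZ = 3:4 ⇒ H = (3/7, 0)
2. J is the midpoint of ZH ⇒ J = (5/7, 0)
3. V is the centroid of triangle FHY ⇒ V = (1/7, 1/3)
4. G is the centroid of triangle VYJ ⇒ G = (2/7, 1/9)
5. U is where the line through V parallel to YF meets line HY ⇒ U = (1/7, 0)
through F parallel to JZ: direction (2/7, 0); meets UG at N = (10/7, 1)
N = U + t·(G−U) with t = 9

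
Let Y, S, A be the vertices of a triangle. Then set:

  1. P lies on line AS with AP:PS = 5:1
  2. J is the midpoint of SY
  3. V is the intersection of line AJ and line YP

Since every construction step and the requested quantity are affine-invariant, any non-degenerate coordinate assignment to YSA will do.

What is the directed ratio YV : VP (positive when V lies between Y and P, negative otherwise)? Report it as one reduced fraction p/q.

Set Y = (0, 0), S = (1, 0), A = (0, 1); any affine frame gives the same invariant.
1. P lies on line AS with AP:PS = 5:1 ⇒ P = (5/6, 1/6)
2. J is the midpoint of SY ⇒ J = (1/2, 0)
3. V is the intersection of line AJ and line YP ⇒ V = (5/11, 1/11)
V = Y + t·(P−Y) with t = 6/11, so YV:VP = t:(1−t) = 6/11:5/11

YV:VP = 6/5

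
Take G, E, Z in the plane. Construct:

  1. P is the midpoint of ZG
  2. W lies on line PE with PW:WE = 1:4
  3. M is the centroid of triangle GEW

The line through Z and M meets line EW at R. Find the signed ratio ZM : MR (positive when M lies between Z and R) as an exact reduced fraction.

Assign G = (0, 0), E = (1, 0), Z = (0, 1) — the answer is frame-independent, so this choice is without loss of generality.
1. P is the midpoint of ZG ⇒ P = (0, 1/2)
2. W lies on line PE with PW:WE = 1:4 ⇒ W = (1/5, 2/5)
3. M is the centroid of triangle GEW ⇒ M = (2/5, 2/15)
line ZM meets EW at R = (3/10, 7/20)
M = Z + t·(R−Z) with t = 4/3, so ZM:MR = 4/3:-1/3

ZM:MR = -4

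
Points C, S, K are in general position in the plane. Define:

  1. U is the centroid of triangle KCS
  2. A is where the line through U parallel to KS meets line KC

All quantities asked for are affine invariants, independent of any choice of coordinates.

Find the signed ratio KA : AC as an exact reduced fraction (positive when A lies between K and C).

KA:AC = 1/2

Assign C = (0, 0), S = (1, 0), K = (0, 1) — the answer is frame-independent, so this choice is without loss of generality.
1. U is the centroid of triangle KCS ⇒ U = (1/3, 1/3)
2. A is where the line through U parallel to KS meets line KC ⇒ A = (0, 2/3)
A = K + t·(C−K) with t = 1/3, so KA:AC = t:(1−t) = 1/3:2/3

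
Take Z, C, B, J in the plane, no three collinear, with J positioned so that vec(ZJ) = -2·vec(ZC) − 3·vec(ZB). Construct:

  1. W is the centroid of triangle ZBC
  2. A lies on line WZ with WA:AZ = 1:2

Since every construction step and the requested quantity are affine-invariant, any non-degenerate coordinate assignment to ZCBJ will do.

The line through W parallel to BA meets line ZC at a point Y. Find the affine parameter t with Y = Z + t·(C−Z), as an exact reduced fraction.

t = 3/7

Work in coordinates with Z = (0, 0), C = (1, 0), B = (0, 1), J = (-2, -3).
1. W is the centroid of triangle ZBC ⇒ W = (1/3, 1/3)
2. A lies on line WZ with WA:AZ = 1:2 ⇒ A = (2/9, 2/9)
through W parallel to BA: direction (2/9, -7/9); meets ZC at Y = (3/7, 0)
Y = Z + t·(C−Z) with t = 3/7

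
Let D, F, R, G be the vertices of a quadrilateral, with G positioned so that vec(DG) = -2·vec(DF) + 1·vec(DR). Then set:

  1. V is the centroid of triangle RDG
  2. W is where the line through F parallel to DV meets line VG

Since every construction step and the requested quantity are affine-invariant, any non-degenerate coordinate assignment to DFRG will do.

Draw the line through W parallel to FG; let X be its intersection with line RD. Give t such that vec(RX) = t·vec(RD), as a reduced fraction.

Choose coordinates D = (0, 0), F = (1, 0), R = (0, 1), G = (-2, 1).
1. V is the centroid of triangle RDG ⇒ V = (-2/3, 2/3)
2. W is where the line through F parallel to DV meets line VG ⇒ W = (2/3, 1/3)
through W parallel to FG: direction (-3, 1); meets RD at X = (0, 5/9)
X = R + t·(D−R) with t = 4/9

t = 4/9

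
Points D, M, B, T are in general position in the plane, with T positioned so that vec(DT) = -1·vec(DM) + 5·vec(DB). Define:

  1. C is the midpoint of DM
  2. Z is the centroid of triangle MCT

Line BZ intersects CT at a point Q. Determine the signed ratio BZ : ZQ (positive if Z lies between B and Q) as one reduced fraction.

Assign D = (0, 0), M = (1, 0), B = (0, 1), T = (-1, 5) — the answer is frame-independent, so this choice is without loss of generality.
1. C is the midpoint of DM ⇒ C = (1/2, 0)
2. Z is the centroid of triangle MCT ⇒ Z = (1/6, 5/3)
line BZ meets CT at Q = (1/11, 15/11)
Z = B + t·(Q−B) with t = 11/6, so BZ:ZQ = 11/6:-5/6

BZ:ZQ = -11/5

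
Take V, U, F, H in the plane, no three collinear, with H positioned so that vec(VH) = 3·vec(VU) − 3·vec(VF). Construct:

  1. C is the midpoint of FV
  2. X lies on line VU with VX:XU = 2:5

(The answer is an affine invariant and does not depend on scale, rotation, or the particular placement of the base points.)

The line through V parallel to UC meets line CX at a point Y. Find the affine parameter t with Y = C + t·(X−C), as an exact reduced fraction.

Set V = (0, 0), U = (1, 0), F = (0, 1), H = (3, -3); any affine frame gives the same invariant.
1. C is the midpoint of FV ⇒ C = (0, 1/2)
2. X lies on line VU with VX:XU = 2:5 ⇒ X = (2/7, 0)
through V parallel to UC: direction (-1, 1/2); meets CX at Y = (2/5, -1/5)
Y = C + t·(X−C) with t = 7/5

t = 7/5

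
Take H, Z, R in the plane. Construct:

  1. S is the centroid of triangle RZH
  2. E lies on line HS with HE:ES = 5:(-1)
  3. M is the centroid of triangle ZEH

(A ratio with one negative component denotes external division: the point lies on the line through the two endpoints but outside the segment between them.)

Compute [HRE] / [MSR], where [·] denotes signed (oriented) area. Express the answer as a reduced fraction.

Work in coordinates with H = (0, 0), Z = (1, 0), R = (0, 1).
1. S is the centroid of triangle RZH ⇒ S = (1/3, 1/3)
2. E lies on line HS with HE:ES = 5:(-1) ⇒ E = (5/12, 5/12)
3. M is the centroid of triangle ZEH ⇒ M = (17/36, 5/36)
2·[HRE] = -5/12, 2·[MSR] = -1/36
[HRE]:[MSR] = -5/12:-1/36 = 15

[HRE]:[MSR] = 15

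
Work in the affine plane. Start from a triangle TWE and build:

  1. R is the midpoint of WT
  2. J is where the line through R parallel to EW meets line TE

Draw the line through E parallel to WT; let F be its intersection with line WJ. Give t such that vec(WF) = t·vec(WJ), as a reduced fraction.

t = 2

Choose coordinates T = (0, 0), W = (1, 0), E = (0, 1).
1. R is the midpoint of WT ⇒ R = (1/2, 0)
2. J is where the line through R parallel to EW meets line TE ⇒ J = (0, 1/2)
through E parallel to WT: direction (-1, 0); meets WJ at F = (-1, 1)
F = W + t·(J−W) with t = 2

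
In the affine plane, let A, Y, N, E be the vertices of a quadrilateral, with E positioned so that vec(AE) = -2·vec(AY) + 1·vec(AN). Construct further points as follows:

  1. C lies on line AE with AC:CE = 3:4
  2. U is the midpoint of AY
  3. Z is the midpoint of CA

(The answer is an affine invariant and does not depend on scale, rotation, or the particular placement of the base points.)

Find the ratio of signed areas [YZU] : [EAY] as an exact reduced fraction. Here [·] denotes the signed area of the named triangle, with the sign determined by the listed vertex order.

[YZU]:[EAY] = 3/28

Assign A = (0, 0), Y = (1, 0), N = (0, 1), E = (-2, 1) — the answer is frame-independent, so this choice is without loss of generality.
1. C lies on line AE with AC:CE = 3:4 ⇒ C = (-6/7, 3/7)
2. U is the midpoint of AY ⇒ U = (1/2, 0)
3. Z is the midpoint of CA ⇒ Z = (-3/7, 3/14)
2·[YZU] = 3/28, 2·[EAY] = 1
[YZU]:[EAY] = 3/28:1 = 3/28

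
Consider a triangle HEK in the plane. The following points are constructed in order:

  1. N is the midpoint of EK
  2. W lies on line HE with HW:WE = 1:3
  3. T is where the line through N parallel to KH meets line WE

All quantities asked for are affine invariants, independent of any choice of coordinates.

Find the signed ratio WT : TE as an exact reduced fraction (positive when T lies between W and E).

WT:TE = 1/2

Assign H = (0, 0), E = (1, 0), K = (0, 1) — the answer is frame-independent, so this choice is without loss of generality.
1. N is the midpoint of EK ⇒ N = (1/2, 1/2)
2. W lies on line HE with HW:WE = 1:3 ⇒ W = (1/4, 0)
3. T is where the line through N parallel to KH meets line WE ⇒ T = (1/2, 0)
T = W + t·(E−W) with t = 1/3, so WT:TE = t:(1−t) = 1/3:2/3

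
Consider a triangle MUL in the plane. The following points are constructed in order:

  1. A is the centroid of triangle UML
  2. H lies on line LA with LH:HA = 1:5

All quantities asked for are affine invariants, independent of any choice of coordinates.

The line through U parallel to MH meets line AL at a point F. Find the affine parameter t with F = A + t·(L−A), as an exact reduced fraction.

t = -11/6

Choose coordinates M = (0, 0), U = (1, 0), L = (0, 1).
1. A is the centroid of triangle UML ⇒ A = (1/3, 1/3)
2. H lies on line LA with LH:HA = 1:5 ⇒ H = (1/18, 8/9)
through U parallel to MH: direction (1/18, 8/9); meets AL at F = (17/18, -8/9)
F = A + t·(L−A) with t = -11/6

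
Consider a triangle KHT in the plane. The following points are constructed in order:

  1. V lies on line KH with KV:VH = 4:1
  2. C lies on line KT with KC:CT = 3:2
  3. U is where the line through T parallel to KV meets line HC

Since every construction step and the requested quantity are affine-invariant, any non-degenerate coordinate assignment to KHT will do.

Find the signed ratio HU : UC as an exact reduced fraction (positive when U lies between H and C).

HU:UC = -5/2

Assign K = (0, 0), H = (1, 0), T = (0, 1) — the answer is frame-independent, so this choice is without loss of generality.
1. V lies on line KH with KV:VH = 4:1 ⇒ V = (4/5, 0)
2. C lies on line KT with KC:CT = 3:2 ⇒ C = (0, 3/5)
3. U is where the line through T parallel to KV meets line HC ⇒ U = (-2/3, 1)
U = H + t·(C−H) with t = 5/3, so HU:UC = t:(1−t) = 5/3:-2/3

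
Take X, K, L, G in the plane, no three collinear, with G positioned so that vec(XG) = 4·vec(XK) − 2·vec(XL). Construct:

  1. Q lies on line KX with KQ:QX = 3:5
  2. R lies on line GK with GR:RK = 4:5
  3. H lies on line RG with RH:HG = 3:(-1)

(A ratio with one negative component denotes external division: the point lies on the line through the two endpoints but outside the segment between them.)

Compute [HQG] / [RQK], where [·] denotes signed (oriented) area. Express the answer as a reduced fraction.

Set X = (0, 0), K = (1, 0), L = (0, 1), G = (4, -2); any affine frame gives the same invariant.
1. Q lies on line KX with KQ:QX = 3:5 ⇒ Q = (5/8, 0)
2. R lies on line GK with GR:RK = 4:5 ⇒ R = (8/3, -10/9)
3. H lies on line RG with RH:HG = 3:(-1) ⇒ H = (14/3, -22/9)
2·[HQG] = -1/6, 2·[RQK] = -5/12
[HQG]:[RQK] = -1/6:-5/12 = 2/5

[HQG]:[RQK] = 2/5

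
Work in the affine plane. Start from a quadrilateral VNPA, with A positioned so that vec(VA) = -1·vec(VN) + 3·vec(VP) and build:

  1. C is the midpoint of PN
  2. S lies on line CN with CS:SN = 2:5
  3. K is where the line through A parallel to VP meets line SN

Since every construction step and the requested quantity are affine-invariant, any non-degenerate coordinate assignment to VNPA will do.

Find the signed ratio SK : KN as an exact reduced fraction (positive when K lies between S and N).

SK:KN = -23/28

Work in coordinates with V = (0, 0), N = (1, 0), P = (0, 1), A = (-1, 3).
1. C is the midpoint of PN ⇒ C = (1/2, 1/2)
2. S lies on line CN with CS:SN = 2:5 ⇒ S = (9/14, 5/14)
3. K is where the line through A parallel to VP meets line SN ⇒ K = (-1, 2)
K = S + t·(N−S) with t = -23/5, so SK:KN = t:(1−t) = -23/5:28/5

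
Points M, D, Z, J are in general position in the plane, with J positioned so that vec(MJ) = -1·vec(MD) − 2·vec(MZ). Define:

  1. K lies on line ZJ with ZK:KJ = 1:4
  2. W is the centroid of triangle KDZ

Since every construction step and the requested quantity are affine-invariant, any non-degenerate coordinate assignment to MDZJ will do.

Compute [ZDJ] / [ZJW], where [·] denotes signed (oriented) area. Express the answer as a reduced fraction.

Work in coordinates with M = (0, 0), D = (1, 0), Z = (0, 1), J = (-1, -2).
1. K lies on line ZJ with ZK:KJ = 1:4 ⇒ K = (-1/5, 2/5)
2. W is the centroid of triangle KDZ ⇒ W = (4/15, 7/15)
2·[ZDJ] = -4, 2·[ZJW] = 4/3
[ZDJ]:[ZJW] = -4:4/3 = -3

[ZDJ]:[ZJW] = -3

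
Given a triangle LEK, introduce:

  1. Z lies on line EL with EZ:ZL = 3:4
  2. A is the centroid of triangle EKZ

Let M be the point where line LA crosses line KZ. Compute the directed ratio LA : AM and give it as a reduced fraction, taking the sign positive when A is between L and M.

LA:AM = -5

Choose coordinates L = (0, 0), E = (1, 0), K = (0, 1).
1. Z lies on line EL with EZ:ZL = 3:4 ⇒ Z = (4/7, 0)
2. A is the centroid of triangle EKZ ⇒ A = (11/21, 1/3)
line LA meets KZ at M = (44/105, 4/15)
A = L + t·(M−L) with t = 5/4, so LA:AM = 5/4:-1/4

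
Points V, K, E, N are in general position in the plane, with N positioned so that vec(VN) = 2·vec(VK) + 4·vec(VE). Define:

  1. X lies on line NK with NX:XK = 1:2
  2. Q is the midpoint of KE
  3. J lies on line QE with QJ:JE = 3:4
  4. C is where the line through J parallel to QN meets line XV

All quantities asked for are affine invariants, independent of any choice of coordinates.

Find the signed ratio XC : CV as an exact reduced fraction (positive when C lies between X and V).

XC:CV = -80/3

Set V = (0, 0), K = (1, 0), E = (0, 1), N = (2, 4); any affine frame gives the same invariant.
1. X lies on line NK with NX:XK = 1:2 ⇒ X = (5/3, 8/3)
2. Q is the midpoint of KE ⇒ Q = (1/2, 1/2)
3. J lies on line QE with QJ:JE = 3:4 ⇒ J = (2/7, 5/7)
4. C is where the line through J parallel to QN meets line XV ⇒ C = (-5/77, -8/77)
C = X + t·(V−X) with t = 80/77, so XC:CV = t:(1−t) = 80/77:-3/77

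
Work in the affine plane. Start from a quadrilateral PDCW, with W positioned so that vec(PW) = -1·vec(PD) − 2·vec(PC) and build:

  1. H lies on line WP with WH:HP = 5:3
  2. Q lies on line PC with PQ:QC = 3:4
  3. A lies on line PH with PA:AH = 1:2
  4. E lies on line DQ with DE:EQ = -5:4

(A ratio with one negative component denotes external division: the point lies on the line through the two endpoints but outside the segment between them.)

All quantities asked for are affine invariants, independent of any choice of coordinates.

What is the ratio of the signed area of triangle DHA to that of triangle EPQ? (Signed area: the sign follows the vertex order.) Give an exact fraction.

[DHA]:[EPQ] = -7/24

Assign P = (0, 0), D = (1, 0), C = (0, 1), W = (-1, -2) — the answer is frame-independent, so this choice is without loss of generality.
1. H lies on line WP with WH:HP = 5:3 ⇒ H = (-3/8, -3/4)
2. Q lies on line PC with PQ:QC = 3:4 ⇒ Q = (0, 3/7)
3. A lies on line PH with PA:AH = 1:2 ⇒ A = (-1/8, -1/4)
4. E lies on line DQ with DE:EQ = -5:4 ⇒ E = (-4, 15/7)
2·[DHA] = -1/2, 2·[EPQ] = 12/7
[DHA]:[EPQ] = -1/2:12/7 = -7/24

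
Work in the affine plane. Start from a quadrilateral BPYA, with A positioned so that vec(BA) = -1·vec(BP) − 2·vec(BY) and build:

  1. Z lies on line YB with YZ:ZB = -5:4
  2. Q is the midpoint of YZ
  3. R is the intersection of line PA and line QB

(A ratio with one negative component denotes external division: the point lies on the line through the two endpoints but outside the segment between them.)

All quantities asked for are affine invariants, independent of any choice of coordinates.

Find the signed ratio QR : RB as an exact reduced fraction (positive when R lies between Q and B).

Assign B = (0, 0), P = (1, 0), Y = (0, 1), A = (-1, -2) — the answer is frame-independent, so this choice is without loss of generality.
1. Z lies on line YB with YZ:ZB = -5:4 ⇒ Z = (0, -4)
2. Q is the midpoint of YZ ⇒ Q = (0, -3/2)
3. R is the intersection of line PA and line QB ⇒ R = (0, -1)
R = Q + t·(B−Q) with t = 1/3, so QR:RB = t:(1−t) = 1/3:2/3

QR:RB = 1/2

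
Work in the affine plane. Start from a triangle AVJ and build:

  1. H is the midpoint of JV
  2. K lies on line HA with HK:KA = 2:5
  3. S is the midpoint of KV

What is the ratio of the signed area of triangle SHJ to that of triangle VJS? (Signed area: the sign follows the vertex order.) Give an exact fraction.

[SHJ]:[VJS] = 1/2

Assign A = (0, 0), V = (1, 0), J = (0, 1) — the answer is frame-independent, so this choice is without loss of generality.
1. H is the midpoint of JV ⇒ H = (1/2, 1/2)
2. K lies on line HA with HK:KA = 2:5 ⇒ K = (5/14, 5/14)
3. S is the midpoint of KV ⇒ S = (19/28, 5/28)
2·[SHJ] = 1/14, 2·[VJS] = 1/7
[SHJ]:[VJS] = 1/14:1/7 = 1/2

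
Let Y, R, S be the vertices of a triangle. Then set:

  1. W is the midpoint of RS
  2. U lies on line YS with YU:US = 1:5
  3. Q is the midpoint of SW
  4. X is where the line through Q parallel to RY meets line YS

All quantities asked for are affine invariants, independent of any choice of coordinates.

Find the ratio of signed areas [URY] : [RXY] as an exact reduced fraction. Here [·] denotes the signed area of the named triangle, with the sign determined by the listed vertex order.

Choose coordinates Y = (0, 0), R = (1, 0), S = (0, 1).
1. W is the midpoint of RS ⇒ W = (1/2, 1/2)
2. U lies on line YS with YU:US = 1:5 ⇒ U = (0, 1/6)
3. Q is the midpoint of SW ⇒ Q = (1/4, 3/4)
4. X is where the line through Q parallel to RY meets line YS ⇒ X = (0, 3/4)
2·[URY] = -1/6, 2·[RXY] = 3/4
[URY]:[RXY] = -1/6:3/4 = -2/9

[URY]:[RXY] = -2/9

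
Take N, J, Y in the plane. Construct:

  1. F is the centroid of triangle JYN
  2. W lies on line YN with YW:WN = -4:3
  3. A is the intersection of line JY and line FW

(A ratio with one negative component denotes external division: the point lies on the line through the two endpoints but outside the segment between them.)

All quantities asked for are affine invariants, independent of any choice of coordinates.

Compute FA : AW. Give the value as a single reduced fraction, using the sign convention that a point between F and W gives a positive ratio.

FA:AW = -1/12

Choose coordinates N = (0, 0), J = (1, 0), Y = (0, 1).
1. F is the centroid of triangle JYN ⇒ F = (1/3, 1/3)
2. W lies on line YN with YW:WN = -4:3 ⇒ W = (0, -3)
3. A is the intersection of line JY and line FW ⇒ A = (4/11, 7/11)
A = F + t·(W−F) with t = -1/11, so FA:AW = t:(1−t) = -1/11:12/11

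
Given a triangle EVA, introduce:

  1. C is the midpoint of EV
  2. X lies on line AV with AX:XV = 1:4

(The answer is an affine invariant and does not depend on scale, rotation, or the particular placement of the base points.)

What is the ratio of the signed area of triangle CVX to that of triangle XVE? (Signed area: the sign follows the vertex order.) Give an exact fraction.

Set E = (0, 0), V = (1, 0), A = (0, 1); any affine frame gives the same invariant.
1. C is the midpoint of EV ⇒ C = (1/2, 0)
2. X lies on line AV with AX:XV = 1:4 ⇒ X = (1/5, 4/5)
2·[CVX] = 2/5, 2·[XVE] = -4/5
[CVX]:[XVE] = 2/5:-4/5 = -1/2

[CVX]:[XVE] = -1/2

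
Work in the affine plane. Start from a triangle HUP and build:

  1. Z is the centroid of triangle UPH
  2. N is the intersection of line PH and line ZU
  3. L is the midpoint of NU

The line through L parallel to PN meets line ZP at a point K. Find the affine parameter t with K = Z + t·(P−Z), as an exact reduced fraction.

t = -1/2

Work in coordinates with H = (0, 0), U = (1, 0), P = (0, 1).
1. Z is the centroid of triangle UPH ⇒ Z = (1/3, 1/3)
2. N is the intersection of line PH and line ZU ⇒ N = (0, 1/2)
3. L is the midpoint of NU ⇒ L = (1/2, 1/4)
through L parallel to PN: direction (0, -1/2); meets ZP at K = (1/2, 0)
K = Z + t·(P−Z) with t = -1/2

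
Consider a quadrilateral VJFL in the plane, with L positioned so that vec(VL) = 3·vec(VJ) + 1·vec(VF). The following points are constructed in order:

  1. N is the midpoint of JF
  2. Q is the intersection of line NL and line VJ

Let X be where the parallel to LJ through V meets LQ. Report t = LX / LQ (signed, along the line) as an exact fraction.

Choose coordinates V = (0, 0), J = (1, 0), F = (0, 1), L = (3, 1).
1. N is the midpoint of JF ⇒ N = (1/2, 1/2)
2. Q is the intersection of line NL and line VJ ⇒ Q = (-2, 0)
through V parallel to LJ: direction (-2, -1); meets LQ at X = (4/3, 2/3)
X = L + t·(Q−L) with t = 1/3

t = 1/3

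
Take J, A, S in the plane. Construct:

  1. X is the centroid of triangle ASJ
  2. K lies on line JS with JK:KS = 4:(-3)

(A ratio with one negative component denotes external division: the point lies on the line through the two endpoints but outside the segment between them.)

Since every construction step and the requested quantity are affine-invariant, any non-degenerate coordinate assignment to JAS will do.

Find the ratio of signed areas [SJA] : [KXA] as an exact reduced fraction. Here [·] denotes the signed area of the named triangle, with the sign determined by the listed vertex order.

Assign J = (0, 0), A = (1, 0), S = (0, 1) — the answer is frame-independent, so this choice is without loss of generality.
1. X is the centroid of triangle ASJ ⇒ X = (1/3, 1/3)
2. K lies on line JS with JK:KS = 4:(-3) ⇒ K = (0, 4)
2·[SJA] = 1, 2·[KXA] = 7/3
[SJA]:[KXA] = 1:7/3 = 3/7

[SJA]:[KXA] = 3/7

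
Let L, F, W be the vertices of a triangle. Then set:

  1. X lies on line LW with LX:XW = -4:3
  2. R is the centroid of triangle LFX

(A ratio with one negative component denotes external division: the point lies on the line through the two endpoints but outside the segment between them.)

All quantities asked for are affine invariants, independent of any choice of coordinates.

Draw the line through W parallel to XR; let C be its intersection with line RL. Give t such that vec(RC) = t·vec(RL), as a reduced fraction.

t = 3/4

Set L = (0, 0), F = (1, 0), W = (0, 1); any affine frame gives the same invariant.
1. X lies on line LW with LX:XW = -4:3 ⇒ X = (0, 4)
2. R is the centroid of triangle LFX ⇒ R = (1/3, 4/3)
through W parallel to XR: direction (1/3, -8/3); meets RL at C = (1/12, 1/3)
C = R + t·(L−R) with t = 3/4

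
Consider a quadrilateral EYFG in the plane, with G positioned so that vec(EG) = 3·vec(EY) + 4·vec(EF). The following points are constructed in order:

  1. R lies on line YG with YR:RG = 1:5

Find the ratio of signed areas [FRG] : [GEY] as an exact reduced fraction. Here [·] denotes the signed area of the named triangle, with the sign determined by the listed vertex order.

Work in coordinates with E = (0, 0), Y = (1, 0), F = (0, 1), G = (3, 4).
1. R lies on line YG with YR:RG = 1:5 ⇒ R = (4/3, 2/3)
2·[FRG] = 5, 2·[GEY] = 4
[FRG]:[GEY] = 5:4 = 5/4

[FRG]:[GEY] = 5/4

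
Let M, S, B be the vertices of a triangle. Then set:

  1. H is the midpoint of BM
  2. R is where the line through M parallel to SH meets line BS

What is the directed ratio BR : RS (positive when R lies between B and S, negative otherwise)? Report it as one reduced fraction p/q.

BR:RS = -2

Choose coordinates M = (0, 0), S = (1, 0), B = (0, 1).
1. H is the midpoint of BM ⇒ H = (0, 1/2)
2. R is where the line through M parallel to SH meets line BS ⇒ R = (2, -1)
R = B + t·(S−B) with t = 2, so BR:RS = t:(1−t) = 2:-1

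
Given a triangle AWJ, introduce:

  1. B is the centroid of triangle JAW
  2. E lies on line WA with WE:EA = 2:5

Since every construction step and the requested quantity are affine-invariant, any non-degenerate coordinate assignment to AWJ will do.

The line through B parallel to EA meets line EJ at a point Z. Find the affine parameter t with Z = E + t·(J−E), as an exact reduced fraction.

Work in coordinates with A = (0, 0), W = (1, 0), J = (0, 1).
1. B is the centroid of triangle JAW ⇒ B = (1/3, 1/3)
2. E lies on line WA with WE:EA = 2:5 ⇒ E = (5/7, 0)
through B parallel to EA: direction (-5/7, 0); meets EJ at Z = (10/21, 1/3)
Z = E + t·(J−E) with t = 1/3

t = 1/3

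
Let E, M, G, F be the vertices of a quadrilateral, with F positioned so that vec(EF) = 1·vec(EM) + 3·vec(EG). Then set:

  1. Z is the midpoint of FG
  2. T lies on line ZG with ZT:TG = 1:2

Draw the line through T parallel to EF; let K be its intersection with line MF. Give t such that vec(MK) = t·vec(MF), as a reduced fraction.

Choose coordinates E = (0, 0), M = (1, 0), G = (0, 1), F = (1, 3).
1. Z is the midpoint of FG ⇒ Z = (1/2, 2)
2. T lies on line ZG with ZT:TG = 1:2 ⇒ T = (1/3, 5/3)
through T parallel to EF: direction (1, 3); meets MF at K = (1, 11/3)
K = M + t·(F−M) with t = 11/9

t = 11/9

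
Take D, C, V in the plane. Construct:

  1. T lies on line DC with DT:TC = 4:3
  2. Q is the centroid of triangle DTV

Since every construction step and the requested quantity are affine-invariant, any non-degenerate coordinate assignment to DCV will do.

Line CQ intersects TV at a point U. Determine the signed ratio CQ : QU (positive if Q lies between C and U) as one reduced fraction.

CQ:QU = -13/4

Choose coordinates D = (0, 0), C = (1, 0), V = (0, 1).
1. T lies on line DC with DT:TC = 4:3 ⇒ T = (4/7, 0)
2. Q is the centroid of triangle DTV ⇒ Q = (4/21, 1/3)
line CQ meets TV at U = (40/91, 3/13)
Q = C + t·(U−C) with t = 13/9, so CQ:QU = 13/9:-4/9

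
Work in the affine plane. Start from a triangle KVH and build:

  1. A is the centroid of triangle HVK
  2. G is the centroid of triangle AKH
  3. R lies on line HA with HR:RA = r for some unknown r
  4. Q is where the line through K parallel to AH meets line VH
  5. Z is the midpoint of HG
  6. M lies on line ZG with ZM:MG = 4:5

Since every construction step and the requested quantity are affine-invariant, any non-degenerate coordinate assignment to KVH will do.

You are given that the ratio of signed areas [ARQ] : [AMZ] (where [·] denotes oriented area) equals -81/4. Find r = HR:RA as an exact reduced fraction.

r = -1/3

Choose coordinates K = (0, 0), V = (1, 0), H = (0, 1).
1. A is the centroid of triangle HVK ⇒ A = (1/3, 1/3)
2. G is the centroid of triangle AKH ⇒ G = (1/9, 4/9)
3. With HR:RA = r, write λ = r/(r+1) so R = H + λ·(A−H); R is affine-linear in λ
4. Q is where the line through K parallel to AH meets line VH ⇒ Q = (-1, 2)
5. Z is the midpoint of HG ⇒ Z = (1/18, 13/18)
6. M lies on line ZG with ZM:MG = 4:5 ⇒ M = (13/162, 97/162)
Every point depending on R is an affine combination of R and λ-independent points, so each such coordinate is linear in λ; the λ² term in each signed area is a multiple of (A−H)×(A−H) = 0, so 2·[ARQ] and 2·[AMZ] are each linear in λ. Evaluating at λ=0 and λ=1:
  2·[ARQ] = -1/3·λ + 1/3,   2·[AMZ] = -2/81
So [ARQ]:[AMZ] = (-1/3·λ + 1/3) / (-2/81). Setting this equal to -81/4:
  -1/3·λ + 1/3 = -81/4·(-2/81)  ⇒  λ = -1/2
Then r = λ/(1−λ) = (-1/2)/(3/2) = -1/3. Check: with r = -1/3, R = (-1/6, 4/3) and [ARQ]:[AMZ] = -81/4 as required.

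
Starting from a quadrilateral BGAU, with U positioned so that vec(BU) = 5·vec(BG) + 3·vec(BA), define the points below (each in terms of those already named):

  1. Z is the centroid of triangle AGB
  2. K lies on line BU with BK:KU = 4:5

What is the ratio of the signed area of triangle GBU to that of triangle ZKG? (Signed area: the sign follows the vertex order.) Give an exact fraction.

Assign B = (0, 0), G = (1, 0), A = (0, 1), U = (5, 3) — the answer is frame-independent, so this choice is without loss of generality.
1. Z is the centroid of triangle AGB ⇒ Z = (1/3, 1/3)
2. K lies on line BU with BK:KU = 4:5 ⇒ K = (20/9, 4/3)
2·[GBU] = -3, 2·[ZKG] = -35/27
[GBU]:[ZKG] = -3:-35/27 = 81/35

[GBU]:[ZKG] = 81/35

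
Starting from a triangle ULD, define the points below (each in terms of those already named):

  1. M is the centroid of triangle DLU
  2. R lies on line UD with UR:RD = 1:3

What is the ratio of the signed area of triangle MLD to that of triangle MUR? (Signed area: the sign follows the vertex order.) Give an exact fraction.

Choose coordinates U = (0, 0), L = (1, 0), D = (0, 1).
1. M is the centroid of triangle DLU ⇒ M = (1/3, 1/3)
2. R lies on line UD with UR:RD = 1:3 ⇒ R = (0, 1/4)
2·[MLD] = 1/3, 2·[MUR] = -1/12
[MLD]:[MUR] = 1/3:-1/12 = -4

[MLD]:[MUR] = -4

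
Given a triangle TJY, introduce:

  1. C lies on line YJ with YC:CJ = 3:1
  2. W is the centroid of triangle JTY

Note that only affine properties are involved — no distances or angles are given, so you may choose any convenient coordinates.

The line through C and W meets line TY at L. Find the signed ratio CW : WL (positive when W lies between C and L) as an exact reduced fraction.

Set T = (0, 0), J = (1, 0), Y = (0, 1); any affine frame gives the same invariant.
1. C lies on line YJ with YC:CJ = 3:1 ⇒ C = (3/4, 1/4)
2. W is the centroid of triangle JTY ⇒ W = (1/3, 1/3)
line CW meets TY at L = (0, 2/5)
W = C + t·(L−C) with t = 5/9, so CW:WL = 5/9:4/9

CW:WL = 5/4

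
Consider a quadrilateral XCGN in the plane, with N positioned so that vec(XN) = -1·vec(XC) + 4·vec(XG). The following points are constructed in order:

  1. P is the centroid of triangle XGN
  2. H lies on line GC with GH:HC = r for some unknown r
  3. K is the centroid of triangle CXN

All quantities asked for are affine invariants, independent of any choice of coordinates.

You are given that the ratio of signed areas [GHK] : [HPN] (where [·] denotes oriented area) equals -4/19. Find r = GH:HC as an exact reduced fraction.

Choose coordinates X = (0, 0), C = (1, 0), G = (0, 1), N = (-1, 4).
1. P is the centroid of triangle XGN ⇒ P = (-1/3, 5/3)
2. With GH:HC = r, write λ = r/(r+1) so H = G + λ·(C−G); H is affine-linear in λ
3. K is the centroid of triangle CXN ⇒ K = (0, 4/3)
Every point depending on H is an affine combination of H and λ-independent points, so each such coordinate is linear in λ; the λ² term in each signed area is a multiple of (C−G)×(C−G) = 0, so 2·[GHK] and 2·[HPN] are each linear in λ. Evaluating at λ=0 and λ=1:
  2·[GHK] = 1/3·λ,   2·[HPN] = -5/3·λ − 1/3
So [GHK]:[HPN] = (1/3·λ) / (-5/3·λ − 1/3). Setting this equal to -4/19:
  1/3·λ = -4/19·(-5/3·λ − 1/3)  ⇒  λ = -4
Then r = λ/(1−λ) = (-4)/(5) = -4/5. Check: with r = -4/5, H = (-4, 5) and [GHK]:[HPN] = -4/19 as required.

r = -4/5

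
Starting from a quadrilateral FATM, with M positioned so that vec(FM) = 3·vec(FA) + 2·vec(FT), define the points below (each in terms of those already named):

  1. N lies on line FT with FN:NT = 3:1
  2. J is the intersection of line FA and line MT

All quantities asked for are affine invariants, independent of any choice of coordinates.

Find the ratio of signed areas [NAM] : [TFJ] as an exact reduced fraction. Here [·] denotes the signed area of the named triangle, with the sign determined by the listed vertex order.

[NAM]:[TFJ] = -7/6

Choose coordinates F = (0, 0), A = (1, 0), T = (0, 1), M = (3, 2).
1. N lies on line FT with FN:NT = 3:1 ⇒ N = (0, 3/4)
2. J is the intersection of line FA and line MT ⇒ J = (-3, 0)
2·[NAM] = 7/2, 2·[TFJ] = -3
[NAM]:[TFJ] = 7/2:-3 = -7/6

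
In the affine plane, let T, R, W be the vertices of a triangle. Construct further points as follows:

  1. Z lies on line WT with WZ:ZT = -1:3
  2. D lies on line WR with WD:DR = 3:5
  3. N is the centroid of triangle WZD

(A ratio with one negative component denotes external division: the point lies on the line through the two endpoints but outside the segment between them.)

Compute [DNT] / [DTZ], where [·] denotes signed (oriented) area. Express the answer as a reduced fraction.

[DNT]:[DTZ] = -5/9

Choose coordinates T = (0, 0), R = (1, 0), W = (0, 1).
1. Z lies on line WT with WZ:ZT = -1:3 ⇒ Z = (0, 3/2)
2. D lies on line WR with WD:DR = 3:5 ⇒ D = (3/8, 5/8)
3. N is the centroid of triangle WZD ⇒ N = (1/8, 25/24)
2·[DNT] = 5/16, 2·[DTZ] = -9/16
[DNT]:[DTZ] = 5/16:-9/16 = -5/9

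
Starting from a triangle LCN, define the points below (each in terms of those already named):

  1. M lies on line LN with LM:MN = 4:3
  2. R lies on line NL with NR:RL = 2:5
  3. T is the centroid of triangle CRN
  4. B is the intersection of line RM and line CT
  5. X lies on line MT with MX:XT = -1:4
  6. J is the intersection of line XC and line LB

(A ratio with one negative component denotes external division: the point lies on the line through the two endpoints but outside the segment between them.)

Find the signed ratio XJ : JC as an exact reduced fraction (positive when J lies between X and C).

Set L = (0, 0), C = (1, 0), N = (0, 1); any affine frame gives the same invariant.
1. M lies on line LN with LM:MN = 4:3 ⇒ M = (0, 4/7)
2. R lies on line NL with NR:RL = 2:5 ⇒ R = (0, 5/7)
3. T is the centroid of triangle CRN ⇒ T = (1/3, 4/7)
4. B is the intersection of line RM and line CT ⇒ B = (0, 6/7)
5. X lies on line MT with MX:XT = -1:4 ⇒ X = (-1/9, 4/7)
6. J is the intersection of line XC and line LB ⇒ J = (0, 18/35)
J = X + t·(C−X) with t = 1/10, so XJ:JC = t:(1−t) = 1/10:9/10

XJ:JC = 1/9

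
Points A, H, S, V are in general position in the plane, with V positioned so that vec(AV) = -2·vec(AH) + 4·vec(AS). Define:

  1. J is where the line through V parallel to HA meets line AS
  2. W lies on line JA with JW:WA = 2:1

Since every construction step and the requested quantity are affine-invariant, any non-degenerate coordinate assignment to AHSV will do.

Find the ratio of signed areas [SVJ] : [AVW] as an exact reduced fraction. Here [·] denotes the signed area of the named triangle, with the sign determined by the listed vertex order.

Choose coordinates A = (0, 0), H = (1, 0), S = (0, 1), V = (-2, 4).
1. J is where the line through V parallel to HA meets line AS ⇒ J = (0, 4)
2. W lies on line JA with JW:WA = 2:1 ⇒ W = (0, 4/3)
2·[SVJ] = -6, 2·[AVW] = -8/3
[SVJ]:[AVW] = -6:-8/3 = 9/4

[SVJ]:[AVW] = 9/4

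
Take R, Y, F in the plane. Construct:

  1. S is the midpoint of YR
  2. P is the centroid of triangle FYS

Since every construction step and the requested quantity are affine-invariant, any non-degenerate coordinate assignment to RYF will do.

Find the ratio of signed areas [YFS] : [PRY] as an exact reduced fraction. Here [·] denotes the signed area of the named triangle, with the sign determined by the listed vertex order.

[YFS]:[PRY] = 3/2

Set R = (0, 0), Y = (1, 0), F = (0, 1); any affine frame gives the same invariant.
1. S is the midpoint of YR ⇒ S = (1/2, 0)
2. P is the centroid of triangle FYS ⇒ P = (1/2, 1/3)
2·[YFS] = 1/2, 2·[PRY] = 1/3
[YFS]:[PRY] = 1/2:1/3 = 3/2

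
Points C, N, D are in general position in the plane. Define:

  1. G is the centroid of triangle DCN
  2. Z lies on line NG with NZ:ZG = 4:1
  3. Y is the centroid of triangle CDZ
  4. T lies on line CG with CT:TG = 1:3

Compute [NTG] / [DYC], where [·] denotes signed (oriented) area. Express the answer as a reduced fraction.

[NTG]:[DYC] = 45/28

Work in coordinates with C = (0, 0), N = (1, 0), D = (0, 1).
1. G is the centroid of triangle DCN ⇒ G = (1/3, 1/3)
2. Z lies on line NG with NZ:ZG = 4:1 ⇒ Z = (7/15, 4/15)
3. Y is the centroid of triangle CDZ ⇒ Y = (7/45, 19/45)
4. T lies on line CG with CT:TG = 1:3 ⇒ T = (1/12, 1/12)
2·[NTG] = -1/4, 2·[DYC] = -7/45
[NTG]:[DYC] = -1/4:-7/45 = 45/28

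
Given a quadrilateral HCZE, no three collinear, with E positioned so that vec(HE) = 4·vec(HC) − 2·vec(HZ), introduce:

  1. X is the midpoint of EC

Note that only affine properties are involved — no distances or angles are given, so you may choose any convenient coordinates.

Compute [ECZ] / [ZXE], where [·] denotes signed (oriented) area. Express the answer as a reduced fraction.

[ECZ]:[ZXE] = -2

Choose coordinates H = (0, 0), C = (1, 0), Z = (0, 1), E = (4, -2).
1. X is the midpoint of EC ⇒ X = (5/2, -1)
2·[ECZ] = -1, 2·[ZXE] = 1/2
[ECZ]:[ZXE] = -1:1/2 = -2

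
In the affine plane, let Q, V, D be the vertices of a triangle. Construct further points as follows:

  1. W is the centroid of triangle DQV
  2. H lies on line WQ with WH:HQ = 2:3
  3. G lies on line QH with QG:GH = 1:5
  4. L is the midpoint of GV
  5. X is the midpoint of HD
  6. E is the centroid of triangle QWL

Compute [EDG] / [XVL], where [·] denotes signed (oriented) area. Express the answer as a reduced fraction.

[EDG]:[XVL] = -8/9

Choose coordinates Q = (0, 0), V = (1, 0), D = (0, 1).
1. W is the centroid of triangle DQV ⇒ W = (1/3, 1/3)
2. H lies on line WQ with WH:HQ = 2:3 ⇒ H = (1/5, 1/5)
3. G lies on line QH with QG:GH = 1:5 ⇒ G = (1/30, 1/30)
4. L is the midpoint of GV ⇒ L = (31/60, 1/60)
5. X is the midpoint of HD ⇒ X = (1/10, 3/5)
6. E is the centroid of triangle QWL ⇒ E = (17/60, 7/60)
2·[EDG] = 11/45, 2·[XVL] = -11/40
[EDG]:[XVL] = 11/45:-11/40 = -8/9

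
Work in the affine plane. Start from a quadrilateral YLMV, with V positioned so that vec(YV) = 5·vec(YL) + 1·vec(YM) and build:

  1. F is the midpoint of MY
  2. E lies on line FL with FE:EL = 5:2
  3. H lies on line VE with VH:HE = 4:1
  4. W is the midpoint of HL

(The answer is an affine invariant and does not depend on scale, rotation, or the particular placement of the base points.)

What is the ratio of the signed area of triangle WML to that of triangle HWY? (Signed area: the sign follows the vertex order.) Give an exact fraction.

Work in coordinates with Y = (0, 0), L = (1, 0), M = (0, 1), V = (5, 1).
1. F is the midpoint of MY ⇒ F = (0, 1/2)
2. E lies on line FL with FE:EL = 5:2 ⇒ E = (5/7, 1/7)
3. H lies on line VE with VH:HE = 4:1 ⇒ H = (11/7, 11/35)
4. W is the midpoint of HL ⇒ W = (9/7, 11/70)
2·[WML] = 31/70, 2·[HWY] = -11/70
[WML]:[HWY] = 31/70:-11/70 = -31/11

[WML]:[HWY] = -31/11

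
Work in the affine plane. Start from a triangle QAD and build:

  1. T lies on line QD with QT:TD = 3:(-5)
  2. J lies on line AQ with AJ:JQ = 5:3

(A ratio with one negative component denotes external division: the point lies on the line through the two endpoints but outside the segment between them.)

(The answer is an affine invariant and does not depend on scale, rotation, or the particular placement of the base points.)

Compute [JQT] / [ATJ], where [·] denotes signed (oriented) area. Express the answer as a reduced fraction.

[JQT]:[ATJ] = -3/5

Work in coordinates with Q = (0, 0), A = (1, 0), D = (0, 1).
1. T lies on line QD with QT:TD = 3:(-5) ⇒ T = (0, -3/2)
2. J lies on line AQ with AJ:JQ = 5:3 ⇒ J = (3/8, 0)
2·[JQT] = 9/16, 2·[ATJ] = -15/16
[JQT]:[ATJ] = 9/16:-15/16 = -3/5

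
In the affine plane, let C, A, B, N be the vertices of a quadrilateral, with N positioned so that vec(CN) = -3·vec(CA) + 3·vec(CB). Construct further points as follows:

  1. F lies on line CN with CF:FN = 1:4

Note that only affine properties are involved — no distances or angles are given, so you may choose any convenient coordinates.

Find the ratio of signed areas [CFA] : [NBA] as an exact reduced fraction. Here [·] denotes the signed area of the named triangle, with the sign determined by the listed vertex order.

Assign C = (0, 0), A = (1, 0), B = (0, 1), N = (-3, 3) — the answer is frame-independent, so this choice is without loss of generality.
1. F lies on line CN with CF:FN = 1:4 ⇒ F = (-3/5, 3/5)
2·[CFA] = -3/5, 2·[NBA] = -1
[CFA]:[NBA] = -3/5:-1 = 3/5

[CFA]:[NBA] = 3/5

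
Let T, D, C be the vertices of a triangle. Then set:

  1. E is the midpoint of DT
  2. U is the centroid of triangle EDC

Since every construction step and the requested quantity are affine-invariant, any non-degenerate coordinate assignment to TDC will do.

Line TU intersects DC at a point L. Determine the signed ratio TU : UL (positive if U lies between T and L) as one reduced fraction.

Work in coordinates with T = (0, 0), D = (1, 0), C = (0, 1).
1. E is the midpoint of DT ⇒ E = (1/2, 0)
2. U is the centroid of triangle EDC ⇒ U = (1/2, 1/3)
line TU meets DC at L = (3/5, 2/5)
U = T + t·(L−T) with t = 5/6, so TU:UL = 5/6:1/6

TU:UL = 5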